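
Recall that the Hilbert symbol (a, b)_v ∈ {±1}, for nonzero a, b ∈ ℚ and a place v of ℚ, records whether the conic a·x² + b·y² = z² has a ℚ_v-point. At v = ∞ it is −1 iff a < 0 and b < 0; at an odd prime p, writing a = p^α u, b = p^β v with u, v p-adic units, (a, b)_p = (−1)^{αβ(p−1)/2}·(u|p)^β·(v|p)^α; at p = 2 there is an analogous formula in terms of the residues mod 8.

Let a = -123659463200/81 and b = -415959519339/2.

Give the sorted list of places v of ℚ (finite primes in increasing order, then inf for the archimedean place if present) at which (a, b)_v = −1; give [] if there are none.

[2, 13, 23, inf]

(a, b) ≡ (-3458, -6118) mod (ℚ^×)²; places V = {2, 3, 5, 7, 13, 19, 23, ∞}.
(a,b)_23: α=2, u≡21; β=3, v≡14 (mod 23); (21|23)=-1, (14|23)=-1; sign (−1)^0·-1^3·-1^2 = -1.
(a,b)_19: α=1, u≡2; β=1, v≡11 (mod 19); (2|19)=-1, (11|19)=+1; sign (−1)^1·-1^1·+1^1 = +1.
(a,b)_∞: sgn(-3458)=−, sgn(-6118)=−, so -1.
(a,b)_5: α=2, u≡2; β=0, v≡3 (mod 5); (2|5)=-1, (3|5)=-1; sign (−1)^0·-1^0·-1^2 = +1.
(a,b)_2: α=5, β=-1; u≡7, v≡5 (mod 8); ε(u)ε(v)=1·0, αω(v)=5·1, βω(u)=-1·0; sum ≡ 1  ⇒  -1.
(a,b)_13: α=3, u≡2; β=4, v≡7 (mod 13); (2|13)=-1, (7|13)=-1; sign (−1)^0·-1^4·-1^3 = -1.
(a,b)_3: α=-4, u≡1; β=2, v≡2 (mod 3); (1|3)=+1, (2|3)=-1; sign (−1)^0·+1^2·-1^-4 = +1.
(a,b)_7: α=1, u≡3; β=1, v≡2 (mod 7); (3|7)=-1, (2|7)=+1; sign (−1)^1·-1^1·+1^1 = +1.
|Ram(-3458, -6118)| = 4, even; anisotropic at {2, 13, 23, ∞}.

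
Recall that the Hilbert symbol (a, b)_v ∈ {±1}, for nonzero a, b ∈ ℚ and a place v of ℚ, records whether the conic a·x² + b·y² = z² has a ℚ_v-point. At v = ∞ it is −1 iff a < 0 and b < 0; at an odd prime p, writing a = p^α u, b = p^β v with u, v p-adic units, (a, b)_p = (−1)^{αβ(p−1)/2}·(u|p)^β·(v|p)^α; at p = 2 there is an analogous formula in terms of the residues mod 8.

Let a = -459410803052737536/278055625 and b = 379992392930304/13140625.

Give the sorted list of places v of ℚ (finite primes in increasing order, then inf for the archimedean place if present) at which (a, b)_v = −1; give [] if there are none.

(a, b) ≡ (-972101, 6954261) mod (ℚ^×)²; places V = {2, 3, 5, 7, 11, 13, 23, 29, 31, 37, 43, 47, ∞}.
(a,b)_5: α=-4, u≡1; β=-6, v≡4 (mod 5); (1|5)=+1, (4|5)=+1; sign (−1)^0·+1^-6·+1^-4 = +1.
(a,b)_29: α=-2, u≡19; β=-2, v≡10 (mod 29); (19|29)=-1, (10|29)=-1; sign (−1)^0·-1^-2·-1^-2 = +1.
(a,b)_47: α=1, u≡33; β=1, v≡42 (mod 47); (33|47)=-1, (42|47)=+1; sign (−1)^1·-1^1·+1^1 = +1.
(a,b)_43: α=1, u≡21; β=1, v≡36 (mod 43); (21|43)=+1, (36|43)=+1; sign (−1)^1·+1^1·+1^1 = -1.
(a,b)_3: α=4, u≡1; β=3, v≡2 (mod 3); (1|3)=+1, (2|3)=-1; sign (−1)^0·+1^3·-1^4 = +1.
(a,b)_∞: sgn(-972101)=−, sgn(6954261)=+, so +1.
(a,b)_37: α=1, u≡12; β=1, v≡33 (mod 37); (12|37)=+1, (33|37)=+1; sign (−1)^0·+1^1·+1^1 = +1.
(a,b)_31: α=2, u≡1; β=1, v≡22 (mod 31); (1|31)=+1, (22|31)=-1; sign (−1)^0·+1^1·-1^2 = +1.
(a,b)_11: α=2, u≡6; β=2, v≡2 (mod 11); (6|11)=-1, (2|11)=-1; sign (−1)^0·-1^2·-1^2 = +1.
(a,b)_7: α=2, u≡5; β=2, v≡6 (mod 7); (5|7)=-1, (6|7)=-1; sign (−1)^0·-1^2·-1^2 = +1.
(a,b)_2: α=10, β=10; u≡3, v≡5 (mod 8); ε(u)ε(v)=1·0, αω(v)=10·1, βω(u)=10·1; sum ≡ 0  ⇒  +1.
(a,b)_13: α=1, u≡10; β=0, v≡6 (mod 13); (10|13)=+1, (6|13)=-1; sign (−1)^0·+1^0·-1^1 = -1.
(a,b)_23: α=-2, u≡11; β=0, v≡4 (mod 23); (11|23)=-1, (4|23)=+1; sign (−1)^0·-1^0·+1^-2 = +1.
(-972101, 6954261 / ℚ) ramifies at {13, 43}: a division algebra.

[13, 43]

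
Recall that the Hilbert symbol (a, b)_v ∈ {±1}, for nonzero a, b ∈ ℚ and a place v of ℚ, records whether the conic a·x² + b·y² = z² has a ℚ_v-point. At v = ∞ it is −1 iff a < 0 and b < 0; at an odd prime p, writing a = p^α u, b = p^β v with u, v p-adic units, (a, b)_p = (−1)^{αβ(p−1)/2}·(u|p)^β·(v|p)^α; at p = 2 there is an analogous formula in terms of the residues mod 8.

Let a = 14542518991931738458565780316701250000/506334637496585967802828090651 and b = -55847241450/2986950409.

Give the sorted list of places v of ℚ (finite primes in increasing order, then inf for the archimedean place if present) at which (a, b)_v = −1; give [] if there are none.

[2, 5, 7, 19]

Mod squares: a ≡ 15295, b ≡ -42. Check v ∈ {∞, 2, 3, 5, 7, 11, 13, 17, 19, 23, 31, 41, 43}.
v=43: a=43^-6·(≡26), b=43^-2·(≡38) mod 43; (26|43)=-1, (38|43)=+1; (−1)^{-6·-2·21}·(-1)^-2·(+1)^-6 = +1.
v=17: a=17^6·(≡10), b=17^2·(≡16) mod 17; (10|17)=-1, (16|17)=+1; (−1)^{6·2·8}·(-1)^2·(+1)^6 = +1.
v=41: a=41^-6·(≡23), b=41^-2·(≡1) mod 41; (23|41)=+1, (1|41)=+1; (−1)^{-6·-2·20}·(+1)^-2·(+1)^-6 = +1.
v=∞: 15295 > 0 and -42 < 0  ⇒  (a,b)_∞ = +1.
v=2: v_2(a)=4, v_2(b)=1; units ≡ 7, 3 (mod 8); ε·ε+αω+βω = 1·1+4·1+1·0 ≡ 1  ⇒  (a,b)_2 = -1.
v=7: a=7^3·(≡4), b=7^1·(≡2) mod 7; (4|7)=+1, (2|7)=+1; (−1)^{3·1·3}·(+1)^1·(+1)^3 = -1.
v=5: a=5^7·(≡1), b=5^2·(≡3) mod 5; (1|5)=+1, (3|5)=-1; (−1)^{7·2·2}·(+1)^2·(-1)^7 = -1.
v=13: a=13^6·(≡5), b=13^2·(≡12) mod 13; (5|13)=-1, (12|13)=+1; (−1)^{6·2·6}·(-1)^2·(+1)^6 = +1.
v=31: a=31^-6·(≡23), b=31^-2·(≡16) mod 31; (23|31)=-1, (16|31)=+1; (−1)^{-6·-2·15}·(-1)^-2·(+1)^-6 = +1.
v=11: a=11^8·(≡9), b=11^2·(≡7) mod 11; (9|11)=+1, (7|11)=-1; (−1)^{8·2·5}·(+1)^2·(-1)^8 = +1.
v=23: a=23^1·(≡21), b=23^0·(≡16) mod 23; (21|23)=-1, (16|23)=+1; (−1)^{1·0·11}·(-1)^0·(+1)^1 = +1.
v=3: a=3^10·(≡1), b=3^3·(≡1) mod 3; (1|3)=+1, (1|3)=+1; (−1)^{10·3·1}·(+1)^3·(+1)^10 = +1.
v=19: a=19^-1·(≡9), b=19^0·(≡10) mod 19; (9|19)=+1, (10|19)=-1; (−1)^{-1·0·9}·(+1)^0·(-1)^-1 = -1.
Ram(15295, -42) = {2, 5, 7, 19}; no ℚ_2-point on the conic.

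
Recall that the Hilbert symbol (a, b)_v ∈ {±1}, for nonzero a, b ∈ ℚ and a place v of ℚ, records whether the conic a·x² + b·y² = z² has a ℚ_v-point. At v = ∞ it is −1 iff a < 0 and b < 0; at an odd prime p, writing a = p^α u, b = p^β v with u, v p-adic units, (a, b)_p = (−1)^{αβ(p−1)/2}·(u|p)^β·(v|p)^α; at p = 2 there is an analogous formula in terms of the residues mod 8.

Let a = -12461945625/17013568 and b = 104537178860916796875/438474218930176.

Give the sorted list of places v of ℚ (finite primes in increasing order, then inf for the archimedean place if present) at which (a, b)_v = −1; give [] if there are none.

[2, 17]

(a, b) ≡ (-221, 3) mod (ℚ^×)²; places V = {2, 3, 5, 11, 13, 17, 19, ∞}.
(a,b)_19: α=4, u≡17; β=6, v≡12 (mod 19); (17|19)=+1, (12|19)=-1; sign (−1)^0·+1^6·-1^4 = +1.
(a,b)_2: α=-6, β=-20; u≡3, v≡3 (mod 8); ε(u)ε(v)=1·1, αω(v)=-6·1, βω(u)=-20·1; sum ≡ 1  ⇒  -1.
(a,b)_13: α=-3, u≡3; β=-4, v≡10 (mod 13); (3|13)=+1, (10|13)=+1; sign (−1)^0·+1^-4·+1^-3 = +1.
(a,b)_11: α=-2, u≡6; β=-4, v≡9 (mod 11); (6|11)=-1, (9|11)=+1; sign (−1)^0·-1^-4·+1^-2 = +1.
(a,b)_17: α=1, u≡16; β=2, v≡3 (mod 17); (16|17)=+1, (3|17)=-1; sign (−1)^0·+1^2·-1^1 = -1.
(a,b)_∞: sgn(-221)=−, sgn(3)=+, so +1.
(a,b)_5: α=4, u≡4; β=8, v≡2 (mod 5); (4|5)=+1, (2|5)=-1; sign (−1)^0·+1^8·-1^4 = +1.
(a,b)_3: α=2, u≡1; β=9, v≡1 (mod 3); (1|3)=+1, (1|3)=+1; sign (−1)^0·+1^9·+1^2 = +1.
Ram(-221, 3) = {2, 17}; no ℚ_2-point on the conic.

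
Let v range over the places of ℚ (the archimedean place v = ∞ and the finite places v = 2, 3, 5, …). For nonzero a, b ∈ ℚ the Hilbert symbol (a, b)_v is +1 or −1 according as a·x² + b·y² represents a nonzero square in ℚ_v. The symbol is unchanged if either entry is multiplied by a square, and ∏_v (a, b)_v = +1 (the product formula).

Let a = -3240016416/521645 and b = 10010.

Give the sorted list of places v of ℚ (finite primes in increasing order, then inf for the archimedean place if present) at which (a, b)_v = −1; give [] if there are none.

(a, b) ≡ (-2730, 10010) mod (ℚ^×)²; places V = {2, 3, 5, 7, 11, 13, 17, 19, 29, ∞}.
(a,b)_5: α=-1, u≡1; β=1, v≡2 (mod 5); (1|5)=+1, (2|5)=-1; sign (−1)^0·+1^1·-1^-1 = -1.
(a,b)_29: α=2, u≡6; β=0, v≡5 (mod 29); (6|29)=+1, (5|29)=+1; sign (−1)^0·+1^0·+1^2 = +1.
(a,b)_17: α=-2, u≡6; β=0, v≡14 (mod 17); (6|17)=-1, (14|17)=-1; sign (−1)^0·-1^0·-1^-2 = +1.
(a,b)_13: α=1, u≡6; β=1, v≡3 (mod 13); (6|13)=-1, (3|13)=+1; sign (−1)^0·-1^1·+1^1 = -1.
(a,b)_7: α=3, u≡2; β=1, v≡2 (mod 7); (2|7)=+1, (2|7)=+1; sign (−1)^1·+1^1·+1^3 = -1.
(a,b)_19: α=-2, u≡4; β=0, v≡16 (mod 19); (4|19)=+1, (16|19)=+1; sign (−1)^0·+1^0·+1^-2 = +1.
(a,b)_2: α=5, β=1; u≡3, v≡5 (mod 8); ε(u)ε(v)=1·0, αω(v)=5·1, βω(u)=1·1; sum ≡ 0  ⇒  +1.
(a,b)_∞: sgn(-2730)=−, sgn(10010)=+, so +1.
(a,b)_11: α=0, u≡4; β=1, v≡8 (mod 11); (4|11)=+1, (8|11)=-1; sign (−1)^0·+1^1·-1^0 = +1.
(a,b)_3: α=3, u≡2; β=0, v≡2 (mod 3); (2|3)=-1, (2|3)=-1; sign (−1)^0·-1^0·-1^3 = -1.
(-2730, 10010 / ℚ) ramifies at {3, 5, 7, 13}: a division algebra.

[3, 5, 7, 13]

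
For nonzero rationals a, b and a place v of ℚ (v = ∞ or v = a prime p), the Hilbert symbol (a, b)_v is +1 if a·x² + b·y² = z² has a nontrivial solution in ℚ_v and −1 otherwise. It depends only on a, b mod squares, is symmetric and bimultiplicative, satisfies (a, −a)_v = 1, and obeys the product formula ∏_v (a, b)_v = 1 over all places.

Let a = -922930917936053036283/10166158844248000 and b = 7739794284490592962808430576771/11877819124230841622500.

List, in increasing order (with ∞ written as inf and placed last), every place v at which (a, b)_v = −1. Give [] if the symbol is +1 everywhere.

[2, 7]

Mod squares: a ≡ -165, b ≡ 91. Check v ∈ {∞, 2, 3, 5, 7, 11, 13, 17, 19, 29, 53}.
v=53: a=53^-4·(≡24), b=53^-6·(≡28) mod 53; (24|53)=+1, (28|53)=+1; (−1)^{-4·-6·26}·(+1)^-6·(+1)^-4 = +1.
v=19: a=19^8·(≡4), b=19^12·(≡3) mod 19; (4|19)=+1, (3|19)=-1; (−1)^{8·12·9}·(+1)^12·(-1)^8 = +1.
v=5: a=5^-3·(≡3), b=5^-4·(≡1) mod 5; (3|5)=-1, (1|5)=+1; (−1)^{-3·-4·2}·(-1)^-4·(+1)^-3 = +1.
v=∞: -165 < 0 and 91 > 0  ⇒  (a,b)_∞ = +1.
v=13: a=13^2·(≡1), b=13^3·(≡7) mod 13; (1|13)=+1, (7|13)=-1; (−1)^{2·3·6}·(+1)^3·(-1)^2 = +1.
v=3: a=3^3·(≡2), b=3^8·(≡1) mod 3; (2|3)=-1, (1|3)=+1; (−1)^{3·8·1}·(-1)^8·(+1)^3 = +1.
v=11: a=11^-5·(≡6), b=11^-8·(≡3) mod 11; (6|11)=-1, (3|11)=+1; (−1)^{-5·-8·5}·(-1)^-8·(+1)^-5 = +1.
v=29: a=29^2·(≡4), b=29^4·(≡7) mod 29; (4|29)=+1, (7|29)=+1; (−1)^{2·4·14}·(+1)^4·(+1)^2 = +1.
v=2: v_2(a)=-6, v_2(b)=-2; units ≡ 3, 3 (mod 8); ε·ε+αω+βω = 1·1+-6·1+-2·1 ≡ 1  ⇒  (a,b)_2 = -1.
v=7: a=7^2·(≡6), b=7^3·(≡6) mod 7; (6|7)=-1, (6|7)=-1; (−1)^{2·3·3}·(-1)^3·(-1)^2 = -1.
v=17: a=17^2·(≡5), b=17^0·(≡5) mod 17; (5|17)=-1, (5|17)=-1; (−1)^{2·0·8}·(-1)^0·(-1)^2 = +1.
|Ram(-165, 91)| = 2, even; anisotropic at {2, 7}.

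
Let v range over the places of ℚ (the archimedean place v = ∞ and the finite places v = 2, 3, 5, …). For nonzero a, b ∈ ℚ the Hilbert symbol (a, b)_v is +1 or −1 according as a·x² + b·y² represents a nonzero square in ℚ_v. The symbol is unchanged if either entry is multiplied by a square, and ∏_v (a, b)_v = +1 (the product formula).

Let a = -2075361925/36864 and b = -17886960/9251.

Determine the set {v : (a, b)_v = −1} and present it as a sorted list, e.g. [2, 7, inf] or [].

(a, b) ≡ (-13, -165) mod (ℚ^×)²; places V = {2, 3, 5, 7, 11, 13, 19, 29, ∞}.
(a,b)_2: α=-12, β=4; u≡3, v≡3 (mod 8); ε(u)ε(v)=1·1, αω(v)=-12·1, βω(u)=4·1; sum ≡ 1  ⇒  -1.
(a,b)_11: α=0, u≡4; β=-1, v≡6 (mod 11); (4|11)=+1, (6|11)=-1; sign (−1)^0·+1^-1·-1^0 = +1.
(a,b)_7: α=2, u≡4; β=2, v≡6 (mod 7); (4|7)=+1, (6|7)=-1; sign (−1)^0·+1^2·-1^2 = +1.
(a,b)_5: α=2, u≡2; β=1, v≡3 (mod 5); (2|5)=-1, (3|5)=-1; sign (−1)^0·-1^1·-1^2 = -1.
(a,b)_29: α=0, u≡4; β=-2, v≡6 (mod 29); (4|29)=+1, (6|29)=+1; sign (−1)^0·+1^-2·+1^0 = +1.
(a,b)_13: α=1, u≡10; β=2, v≡4 (mod 13); (10|13)=+1, (4|13)=+1; sign (−1)^0·+1^2·+1^1 = +1.
(a,b)_∞: sgn(-13)=−, sgn(-165)=−, so -1.
(a,b)_3: α=-2, u≡2; β=3, v≡2 (mod 3); (2|3)=-1, (2|3)=-1; sign (−1)^0·-1^3·-1^-2 = -1.
(a,b)_19: α=4, u≡4; β=0, v≡9 (mod 19); (4|19)=+1, (9|19)=+1; sign (−1)^0·+1^0·+1^4 = +1.
(-13, -165 / ℚ) ramifies at {2, 3, 5, ∞}: a division algebra.

[2, 3, 5, inf]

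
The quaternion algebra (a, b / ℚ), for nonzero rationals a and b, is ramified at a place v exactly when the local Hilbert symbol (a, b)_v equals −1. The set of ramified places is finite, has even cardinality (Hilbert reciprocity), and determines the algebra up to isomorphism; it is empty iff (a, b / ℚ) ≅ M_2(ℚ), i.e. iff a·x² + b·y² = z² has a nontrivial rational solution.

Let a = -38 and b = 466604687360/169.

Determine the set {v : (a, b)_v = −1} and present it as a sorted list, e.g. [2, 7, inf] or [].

(a, b) ≡ (-38, 1610) mod (ℚ^×)²; places V = {2, 5, 7, 13, 19, 23, ∞}.
(a,b)_19: α=1, u≡17; β=2, v≡13 (mod 19); (17|19)=+1, (13|19)=-1; sign (−1)^0·+1^2·-1^1 = -1.
(a,b)_5: α=0, u≡2; β=1, v≡3 (mod 5); (2|5)=-1, (3|5)=-1; sign (−1)^0·-1^1·-1^0 = -1.
(a,b)_2: α=1, β=15; u≡5, v≡5 (mod 8); ε(u)ε(v)=0·0, αω(v)=1·1, βω(u)=15·1; sum ≡ 0  ⇒  +1.
(a,b)_23: α=0, u≡8; β=1, v≡2 (mod 23); (8|23)=+1, (2|23)=+1; sign (−1)^0·+1^1·+1^0 = +1.
(a,b)_7: α=0, u≡4; β=3, v≡5 (mod 7); (4|7)=+1, (5|7)=-1; sign (−1)^0·+1^3·-1^0 = +1.
(a,b)_∞: sgn(-38)=−, sgn(1610)=+, so +1.
(a,b)_13: α=0, u≡1; β=-2, v≡6 (mod 13); (1|13)=+1, (6|13)=-1; sign (−1)^0·+1^-2·-1^0 = +1.
(-38, 1610 / ℚ) ramifies at {5, 19}: a division algebra.

[5, 19]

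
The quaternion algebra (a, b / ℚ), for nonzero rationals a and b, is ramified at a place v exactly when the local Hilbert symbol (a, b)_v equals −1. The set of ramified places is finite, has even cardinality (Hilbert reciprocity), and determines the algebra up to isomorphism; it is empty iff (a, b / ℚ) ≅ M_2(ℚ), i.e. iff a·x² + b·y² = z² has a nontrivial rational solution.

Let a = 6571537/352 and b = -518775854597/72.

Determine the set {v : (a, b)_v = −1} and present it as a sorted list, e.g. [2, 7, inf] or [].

[2, 11, 13, 17, 23, 31]

Mod squares: a ≡ 60214, b ≡ -95914. Check v ∈ {∞, 2, 3, 7, 11, 13, 17, 23, 31}.
v=23: a=23^1·(≡15), b=23^2·(≡14) mod 23; (15|23)=-1, (14|23)=-1; (−1)^{1·2·11}·(-1)^2·(-1)^1 = -1.
v=13: a=13^0·(≡11), b=13^3·(≡8) mod 13; (11|13)=-1, (8|13)=-1; (−1)^{0·3·6}·(-1)^3·(-1)^0 = -1.
v=31: a=31^0·(≡3), b=31^1·(≡12) mod 31; (3|31)=-1, (12|31)=-1; (−1)^{0·1·15}·(-1)^1·(-1)^0 = -1.
v=3: a=3^0·(≡1), b=3^-2·(≡2) mod 3; (1|3)=+1, (2|3)=-1; (−1)^{0·-2·1}·(+1)^-2·(-1)^0 = +1.
v=11: a=11^-1·(≡6), b=11^2·(≡2) mod 11; (6|11)=-1, (2|11)=-1; (−1)^{-1·2·5}·(-1)^2·(-1)^-1 = -1.
v=∞: 60214 > 0 and -95914 < 0  ⇒  (a,b)_∞ = +1.
v=2: v_2(a)=-5, v_2(b)=-3; units ≡ 3, 3 (mod 8); ε·ε+αω+βω = 1·1+-5·1+-3·1 ≡ 1  ⇒  (a,b)_2 = -1.
v=7: a=7^5·(≡3), b=7^1·(≡1) mod 7; (3|7)=-1, (1|7)=+1; (−1)^{5·1·3}·(-1)^1·(+1)^5 = +1.
v=17: a=17^1·(≡14), b=17^1·(≡16) mod 17; (14|17)=-1, (16|17)=+1; (−1)^{1·1·8}·(-1)^1·(+1)^1 = -1.
Ram(60214, -95914) = {2, 11, 13, 17, 23, 31}; no ℚ_2-point on the conic.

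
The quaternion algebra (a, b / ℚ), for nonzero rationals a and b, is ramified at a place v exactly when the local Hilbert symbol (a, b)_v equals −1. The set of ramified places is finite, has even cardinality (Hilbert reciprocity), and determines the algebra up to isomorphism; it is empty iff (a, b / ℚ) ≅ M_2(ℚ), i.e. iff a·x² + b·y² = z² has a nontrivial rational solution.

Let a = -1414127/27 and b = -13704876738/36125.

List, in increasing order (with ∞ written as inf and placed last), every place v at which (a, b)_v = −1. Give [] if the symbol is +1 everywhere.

(a, b) ≡ (-35061, -161690) mod (ℚ^×)²; places V = {2, 3, 5, 7, 11, 13, 17, 19, 23, 29, 31, 37, ∞}.
(a,b)_∞: sgn(-35061)=−, sgn(-161690)=−, so -1.
(a,b)_7: α=0, u≡1; β=2, v≡3 (mod 7); (1|7)=+1, (3|7)=-1; sign (−1)^0·+1^2·-1^0 = +1.
(a,b)_17: α=0, u≡12; β=-2, v≡6 (mod 17); (12|17)=-1, (6|17)=-1; sign (−1)^0·-1^-2·-1^0 = +1.
(a,b)_13: α=1, u≡5; β=0, v≡10 (mod 13); (5|13)=-1, (10|13)=+1; sign (−1)^0·-1^0·+1^1 = +1.
(a,b)_19: α=0, u≡3; β=1, v≡8 (mod 19); (3|19)=-1, (8|19)=-1; sign (−1)^0·-1^1·-1^0 = -1.
(a,b)_5: α=0, u≡4; β=-3, v≡3 (mod 5); (4|5)=+1, (3|5)=-1; sign (−1)^0·+1^-3·-1^0 = +1.
(a,b)_3: α=-3, u≡1; β=2, v≡1 (mod 3); (1|3)=+1, (1|3)=+1; sign (−1)^0·+1^2·+1^-3 = +1.
(a,b)_37: α=0, u≡32; β=1, v≡26 (mod 37); (32|37)=-1, (26|37)=+1; sign (−1)^0·-1^1·+1^0 = -1.
(a,b)_11: α=2, u≡10; β=0, v≡8 (mod 11); (10|11)=-1, (8|11)=-1; sign (−1)^0·-1^0·-1^2 = +1.
(a,b)_2: α=0, β=1; u≡3, v≡3 (mod 8); ε(u)ε(v)=1·1, αω(v)=0·1, βω(u)=1·1; sum ≡ 0  ⇒  +1.
(a,b)_23: α=0, u≡7; β=1, v≡4 (mod 23); (7|23)=-1, (4|23)=+1; sign (−1)^0·-1^1·+1^0 = -1.
(a,b)_29: α=1, u≡7; β=0, v≡8 (mod 29); (7|29)=+1, (8|29)=-1; sign (−1)^0·+1^0·-1^1 = -1.
(a,b)_31: α=1, u≡4; β=2, v≡12 (mod 31); (4|31)=+1, (12|31)=-1; sign (−1)^0·+1^2·-1^1 = -1.
Ram(-35061, -161690) = {19, 23, 29, 31, 37, ∞}; no ℚ_19-point on the conic.

[19, 23, 29, 31, 37, inf]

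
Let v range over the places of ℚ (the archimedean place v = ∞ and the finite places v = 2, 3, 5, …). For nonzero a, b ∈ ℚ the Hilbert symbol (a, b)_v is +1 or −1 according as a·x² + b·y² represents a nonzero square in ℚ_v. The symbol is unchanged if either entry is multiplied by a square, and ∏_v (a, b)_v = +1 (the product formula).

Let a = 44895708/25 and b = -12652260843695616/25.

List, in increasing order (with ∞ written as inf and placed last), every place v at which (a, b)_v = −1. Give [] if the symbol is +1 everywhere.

(a, b) ≡ (138567, -286) mod (ℚ^×)²; places V = {2, 3, 5, 11, 13, 17, 19, ∞}.
(a,b)_3: α=5, u≡1; β=4, v≡2 (mod 3); (1|3)=+1, (2|3)=-1; sign (−1)^0·+1^4·-1^5 = -1.
(a,b)_11: α=1, u≡7; β=3, v≡10 (mod 11); (7|11)=-1, (10|11)=-1; sign (−1)^1·-1^3·-1^1 = -1.
(a,b)_5: α=-2, u≡3; β=-2, v≡4 (mod 5); (3|5)=-1, (4|5)=+1; sign (−1)^0·-1^-2·+1^-2 = +1.
(a,b)_17: α=1, u≡1; β=2, v≡12 (mod 17); (1|17)=+1, (12|17)=-1; sign (−1)^0·+1^2·-1^1 = -1.
(a,b)_19: α=1, u≡9; β=2, v≡2 (mod 19); (9|19)=+1, (2|19)=-1; sign (−1)^0·+1^2·-1^1 = -1.
(a,b)_2: α=2, β=9; u≡7, v≡1 (mod 8); ε(u)ε(v)=1·0, αω(v)=2·0, βω(u)=9·0; sum ≡ 0  ⇒  +1.
(a,b)_13: α=1, u≡12; β=3, v≡1 (mod 13); (12|13)=+1, (1|13)=+1; sign (−1)^0·+1^3·+1^1 = +1.
(a,b)_∞: sgn(138567)=+, sgn(-286)=−, so +1.
|Ram(138567, -286)| = 4, even; anisotropic at {3, 11, 17, 19}.

[3, 11, 17, 19]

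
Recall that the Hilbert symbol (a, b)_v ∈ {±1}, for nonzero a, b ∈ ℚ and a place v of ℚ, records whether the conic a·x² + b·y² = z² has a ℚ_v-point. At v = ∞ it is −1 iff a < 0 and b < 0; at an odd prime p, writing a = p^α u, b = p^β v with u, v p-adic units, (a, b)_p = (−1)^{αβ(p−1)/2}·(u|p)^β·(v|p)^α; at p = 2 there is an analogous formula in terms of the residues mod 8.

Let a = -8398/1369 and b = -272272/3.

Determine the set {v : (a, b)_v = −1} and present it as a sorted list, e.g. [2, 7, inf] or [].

[2, 3, 11, 17, 19, inf]

Mod squares: a ≡ -8398, b ≡ -51051. Check v ∈ {∞, 2, 3, 7, 11, 13, 17, 19, 37}.
v=3: a=3^0·(≡2), b=3^-1·(≡2) mod 3; (2|3)=-1, (2|3)=-1; (−1)^{0·-1·1}·(-1)^-1·(-1)^0 = -1.
v=2: v_2(a)=1, v_2(b)=4; units ≡ 1, 5 (mod 8); ε·ε+αω+βω = 0·0+1·1+4·0 ≡ 1  ⇒  (a,b)_2 = -1.
v=7: a=7^0·(≡4), b=7^1·(≡1) mod 7; (4|7)=+1, (1|7)=+1; (−1)^{0·1·3}·(+1)^1·(+1)^0 = +1.
v=13: a=13^1·(≡1), b=13^1·(≡4) mod 13; (1|13)=+1, (4|13)=+1; (−1)^{1·1·6}·(+1)^1·(+1)^1 = +1.
v=∞: -8398 < 0 and -51051 < 0  ⇒  (a,b)_∞ = -1.
v=37: a=37^-2·(≡1), b=37^0·(≡16) mod 37; (1|37)=+1, (16|37)=+1; (−1)^{-2·0·18}·(+1)^0·(+1)^-2 = +1.
v=11: a=11^0·(≡10), b=11^1·(≡3) mod 11; (10|11)=-1, (3|11)=+1; (−1)^{0·1·5}·(-1)^1·(+1)^0 = -1.
v=17: a=17^1·(≡15), b=17^1·(≡5) mod 17; (15|17)=+1, (5|17)=-1; (−1)^{1·1·8}·(+1)^1·(-1)^1 = -1.
v=19: a=19^1·(≡14), b=19^0·(≡12) mod 19; (14|19)=-1, (12|19)=-1; (−1)^{1·0·9}·(-1)^0·(-1)^1 = -1.
Ram(-8398, -51051) = {2, 3, 11, 17, 19, ∞}; no ℚ_2-point on the conic.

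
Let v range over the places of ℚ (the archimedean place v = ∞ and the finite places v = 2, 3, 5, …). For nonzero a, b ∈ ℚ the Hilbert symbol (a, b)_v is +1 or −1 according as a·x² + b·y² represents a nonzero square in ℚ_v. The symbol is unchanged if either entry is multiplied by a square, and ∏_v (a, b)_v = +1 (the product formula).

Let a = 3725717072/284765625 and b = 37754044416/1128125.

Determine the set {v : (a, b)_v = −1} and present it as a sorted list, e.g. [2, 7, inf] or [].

[5, 7]

(a, b) ≡ (77, 5) mod (ℚ^×)²; places V = {2, 3, 5, 7, 11, 19, 23, 37, 47, ∞}.
(a,b)_23: α=0, u≡6; β=2, v≡10 (mod 23); (6|23)=+1, (10|23)=-1; sign (−1)^0·+1^2·-1^0 = +1.
(a,b)_7: α=1, u≡4; β=0, v≡5 (mod 7); (4|7)=+1, (5|7)=-1; sign (−1)^0·+1^0·-1^1 = -1.
(a,b)_2: α=4, β=16; u≡5, v≡5 (mod 8); ε(u)ε(v)=0·0, αω(v)=4·1, βω(u)=16·1; sum ≡ 0  ⇒  +1.
(a,b)_37: α=2, u≡3; β=0, v≡31 (mod 37); (3|37)=+1, (31|37)=-1; sign (−1)^0·+1^0·-1^2 = +1.
(a,b)_11: α=1, u≡2; β=2, v≡9 (mod 11); (2|11)=-1, (9|11)=+1; sign (−1)^0·-1^2·+1^1 = +1.
(a,b)_∞: sgn(77)=+, sgn(5)=+, so +1.
(a,b)_3: α=-6, u≡2; β=2, v≡2 (mod 3); (2|3)=-1, (2|3)=-1; sign (−1)^0·-1^2·-1^-6 = +1.
(a,b)_19: α=0, u≡11; β=-2, v≡9 (mod 19); (11|19)=+1, (9|19)=+1; sign (−1)^0·+1^-2·+1^0 = +1.
(a,b)_5: α=-8, u≡3; β=-5, v≡1 (mod 5); (3|5)=-1, (1|5)=+1; sign (−1)^0·-1^-5·+1^-8 = -1.
(a,b)_47: α=2, u≡15; β=0, v≡33 (mod 47); (15|47)=-1, (33|47)=-1; sign (−1)^0·-1^0·-1^2 = +1.
|Ram(77, 5)| = 2, even; anisotropic at {5, 7}.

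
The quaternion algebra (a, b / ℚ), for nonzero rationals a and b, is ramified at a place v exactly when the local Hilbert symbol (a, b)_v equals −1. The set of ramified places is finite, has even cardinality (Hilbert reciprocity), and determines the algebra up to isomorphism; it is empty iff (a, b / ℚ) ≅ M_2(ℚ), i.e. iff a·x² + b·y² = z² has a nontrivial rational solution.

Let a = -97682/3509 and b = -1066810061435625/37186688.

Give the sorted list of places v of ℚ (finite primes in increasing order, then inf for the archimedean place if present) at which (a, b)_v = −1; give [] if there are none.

[3, 23, 29, inf]

Mod squares: a ≡ -58, b ≡ -5106. Check v ∈ {∞, 2, 3, 5, 7, 11, 13, 17, 23, 29, 37}.
v=7: a=7^0·(≡5), b=7^-4·(≡1) mod 7; (5|7)=-1, (1|7)=+1; (−1)^{0·-4·3}·(-1)^-4·(+1)^0 = +1.
v=3: a=3^0·(≡2), b=3^5·(≡2) mod 3; (2|3)=-1, (2|3)=-1; (−1)^{0·5·1}·(-1)^5·(-1)^0 = -1.
v=11: a=11^-2·(≡6), b=11^-2·(≡1) mod 11; (6|11)=-1, (1|11)=+1; (−1)^{-2·-2·5}·(-1)^-2·(+1)^-2 = +1.
v=37: a=37^0·(≡25), b=37^1·(≡25) mod 37; (25|37)=+1, (25|37)=+1; (−1)^{0·1·18}·(+1)^1·(+1)^0 = +1.
v=5: a=5^0·(≡2), b=5^4·(≡1) mod 5; (2|5)=-1, (1|5)=+1; (−1)^{0·4·2}·(-1)^4·(+1)^0 = +1.
v=23: a=23^0·(≡7), b=23^1·(≡18) mod 23; (7|23)=-1, (18|23)=+1; (−1)^{0·1·11}·(-1)^1·(+1)^0 = -1.
v=∞: -58 < 0 and -5106 < 0  ⇒  (a,b)_∞ = -1.
v=13: a=13^2·(≡6), b=13^4·(≡12) mod 13; (6|13)=-1, (12|13)=+1; (−1)^{2·4·6}·(-1)^4·(+1)^2 = +1.
v=2: v_2(a)=1, v_2(b)=-7; units ≡ 3, 7 (mod 8); ε·ε+αω+βω = 1·1+1·0+-7·1 ≡ 0  ⇒  (a,b)_2 = +1.
v=17: a=17^2·(≡10), b=17^2·(≡5) mod 17; (10|17)=-1, (5|17)=-1; (−1)^{2·2·8}·(-1)^2·(-1)^2 = +1.
v=29: a=29^-1·(≡27), b=29^0·(≡26) mod 29; (27|29)=-1, (26|29)=-1; (−1)^{-1·0·14}·(-1)^0·(-1)^-1 = -1.
Ram(-58, -5106) = {3, 23, 29, ∞}; no ℚ_3-point on the conic.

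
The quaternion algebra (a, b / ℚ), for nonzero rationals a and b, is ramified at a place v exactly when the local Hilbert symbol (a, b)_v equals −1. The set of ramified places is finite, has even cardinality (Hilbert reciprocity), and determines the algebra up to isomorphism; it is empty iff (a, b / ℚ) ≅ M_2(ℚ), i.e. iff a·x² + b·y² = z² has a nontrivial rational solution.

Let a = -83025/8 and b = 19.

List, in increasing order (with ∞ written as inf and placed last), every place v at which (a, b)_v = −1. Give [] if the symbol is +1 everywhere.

[19, 41]

Mod squares: a ≡ -82, b ≡ 19. Check v ∈ {∞, 2, 3, 5, 19, 41}.
v=∞: -82 < 0 and 19 > 0  ⇒  (a,b)_∞ = +1.
v=41: a=41^1·(≡39), b=41^0·(≡19) mod 41; (39|41)=+1, (19|41)=-1; (−1)^{1·0·20}·(+1)^0·(-1)^1 = -1.
v=5: a=5^2·(≡3), b=5^0·(≡4) mod 5; (3|5)=-1, (4|5)=+1; (−1)^{2·0·2}·(-1)^0·(+1)^2 = +1.
v=19: a=19^0·(≡3), b=19^1·(≡1) mod 19; (3|19)=-1, (1|19)=+1; (−1)^{0·1·9}·(-1)^1·(+1)^0 = -1.
v=2: v_2(a)=-3, v_2(b)=0; units ≡ 7, 3 (mod 8); ε·ε+αω+βω = 1·1+-3·1+0·0 ≡ 0  ⇒  (a,b)_2 = +1.
v=3: a=3^4·(≡2), b=3^0·(≡1) mod 3; (2|3)=-1, (1|3)=+1; (−1)^{4·0·1}·(-1)^0·(+1)^4 = +1.
Ram(-82, 19) = {19, 41}; no ℚ_19-point on the conic.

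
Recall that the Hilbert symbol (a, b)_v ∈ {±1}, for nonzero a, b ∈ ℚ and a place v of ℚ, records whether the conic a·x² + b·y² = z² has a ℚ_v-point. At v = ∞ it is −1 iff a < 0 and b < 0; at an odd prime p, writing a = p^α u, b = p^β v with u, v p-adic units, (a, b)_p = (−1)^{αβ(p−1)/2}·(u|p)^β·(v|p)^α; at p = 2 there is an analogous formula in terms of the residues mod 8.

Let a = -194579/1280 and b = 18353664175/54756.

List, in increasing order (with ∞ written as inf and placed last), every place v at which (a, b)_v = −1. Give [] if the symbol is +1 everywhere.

[5, 11]

(a, b) ≡ (-55, 7) mod (ℚ^×)²; places V = {2, 3, 5, 7, 11, 13, 19, ∞}.
(a,b)_7: α=2, u≡2; β=5, v≡2 (mod 7); (2|7)=+1, (2|7)=+1; sign (−1)^0·+1^5·+1^2 = +1.
(a,b)_5: α=-1, u≡1; β=2, v≡2 (mod 5); (1|5)=+1, (2|5)=-1; sign (−1)^0·+1^2·-1^-1 = -1.
(a,b)_11: α=1, u≡8; β=2, v≡8 (mod 11); (8|11)=-1, (8|11)=-1; sign (−1)^0·-1^2·-1^1 = -1.
(a,b)_2: α=-8, β=-2; u≡1, v≡7 (mod 8); ε(u)ε(v)=0·1, αω(v)=-8·0, βω(u)=-2·0; sum ≡ 0  ⇒  +1.
(a,b)_19: α=2, u≡18; β=2, v≡16 (mod 19); (18|19)=-1, (16|19)=+1; sign (−1)^0·-1^2·+1^2 = +1.
(a,b)_13: α=0, u≡3; β=-2, v≡11 (mod 13); (3|13)=+1, (11|13)=-1; sign (−1)^0·+1^-2·-1^0 = +1.
(a,b)_∞: sgn(-55)=−, sgn(7)=+, so +1.
(a,b)_3: α=0, u≡2; β=-4, v≡1 (mod 3); (2|3)=-1, (1|3)=+1; sign (−1)^0·-1^-4·+1^0 = +1.
(-55, 7 / ℚ) ramifies at {5, 11}: a division algebra.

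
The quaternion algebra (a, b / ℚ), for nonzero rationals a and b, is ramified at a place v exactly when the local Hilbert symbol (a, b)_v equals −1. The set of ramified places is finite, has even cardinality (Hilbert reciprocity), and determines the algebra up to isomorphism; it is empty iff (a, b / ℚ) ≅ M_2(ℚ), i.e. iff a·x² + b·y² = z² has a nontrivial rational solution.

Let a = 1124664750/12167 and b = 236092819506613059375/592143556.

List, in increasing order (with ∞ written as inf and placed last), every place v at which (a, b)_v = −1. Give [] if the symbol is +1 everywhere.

Mod squares: a ≡ 11730, b ≡ 255. Check v ∈ {∞, 2, 3, 5, 7, 11, 17, 23}.
v=7: a=7^0·(≡6), b=7^2·(≡5) mod 7; (6|7)=-1, (5|7)=-1; (−1)^{0·2·3}·(-1)^2·(-1)^0 = +1.
v=5: a=5^3·(≡4), b=5^5·(≡4) mod 5; (4|5)=+1, (4|5)=+1; (−1)^{3·5·2}·(+1)^5·(+1)^3 = +1.
v=23: a=23^-3·(≡9), b=23^-6·(≡4) mod 23; (9|23)=+1, (4|23)=+1; (−1)^{-3·-6·11}·(+1)^-6·(+1)^-3 = +1.
v=∞: 11730 > 0 and 255 > 0  ⇒  (a,b)_∞ = +1.
v=3: a=3^7·(≡1), b=3^11·(≡1) mod 3; (1|3)=+1, (1|3)=+1; (−1)^{7·11·1}·(+1)^11·(+1)^7 = -1.
v=2: v_2(a)=1, v_2(b)=-2; units ≡ 1, 7 (mod 8); ε·ε+αω+βω = 0·1+1·0+-2·0 ≡ 0  ⇒  (a,b)_2 = +1.
v=11: a=11^2·(≡3), b=11^6·(≡7) mod 11; (3|11)=+1, (7|11)=-1; (−1)^{2·6·5}·(+1)^6·(-1)^2 = +1.
v=17: a=17^1·(≡5), b=17^3·(≡2) mod 17; (5|17)=-1, (2|17)=+1; (−1)^{1·3·8}·(-1)^3·(+1)^1 = -1.
|Ram(11730, 255)| = 2, even; anisotropic at {3, 17}.

[3, 17]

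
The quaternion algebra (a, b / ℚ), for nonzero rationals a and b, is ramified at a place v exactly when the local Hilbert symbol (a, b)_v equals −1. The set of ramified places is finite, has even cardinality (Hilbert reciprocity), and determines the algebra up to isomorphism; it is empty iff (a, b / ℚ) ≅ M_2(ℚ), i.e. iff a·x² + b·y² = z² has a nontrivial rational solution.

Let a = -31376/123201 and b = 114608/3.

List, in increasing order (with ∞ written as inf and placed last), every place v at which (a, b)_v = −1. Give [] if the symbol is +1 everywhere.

(a, b) ≡ (-1961, 21489) mod (ℚ^×)²; places V = {2, 3, 13, 19, 29, 37, 53, ∞}.
(a,b)_37: α=1, u≡12; β=0, v≡31 (mod 37); (12|37)=+1, (31|37)=-1; sign (−1)^0·+1^0·-1^1 = -1.
(a,b)_13: α=-2, u≡6; β=1, v≡5 (mod 13); (6|13)=-1, (5|13)=-1; sign (−1)^0·-1^1·-1^-2 = -1.
(a,b)_∞: sgn(-1961)=−, sgn(21489)=+, so +1.
(a,b)_19: α=0, u≡10; β=1, v≡3 (mod 19); (10|19)=-1, (3|19)=-1; sign (−1)^0·-1^1·-1^0 = -1.
(a,b)_2: α=4, β=4; u≡7, v≡1 (mod 8); ε(u)ε(v)=1·0, αω(v)=4·0, βω(u)=4·0; sum ≡ 0  ⇒  +1.
(a,b)_29: α=0, u≡26; β=1, v≡22 (mod 29); (26|29)=-1, (22|29)=+1; sign (−1)^0·-1^1·+1^0 = -1.
(a,b)_3: α=-6, u≡1; β=-1, v≡2 (mod 3); (1|3)=+1, (2|3)=-1; sign (−1)^0·+1^-1·-1^-6 = +1.
(a,b)_53: α=1, u≡7; β=0, v≡25 (mod 53); (7|53)=+1, (25|53)=+1; sign (−1)^0·+1^0·+1^1 = +1.
|Ram(-1961, 21489)| = 4, even; anisotropic at {13, 19, 29, 37}.

[13, 19, 29, 37]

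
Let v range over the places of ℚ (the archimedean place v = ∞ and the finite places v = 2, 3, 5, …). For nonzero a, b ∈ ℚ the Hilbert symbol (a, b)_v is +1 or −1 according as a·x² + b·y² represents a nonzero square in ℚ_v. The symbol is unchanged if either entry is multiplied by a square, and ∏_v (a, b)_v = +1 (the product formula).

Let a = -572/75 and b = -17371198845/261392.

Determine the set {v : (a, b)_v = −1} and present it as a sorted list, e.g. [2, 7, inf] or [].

(a, b) ≡ (-429, -85085) mod (ℚ^×)²; places V = {2, 3, 5, 7, 11, 13, 17, 23, 31, ∞}.
(a,b)_5: α=-2, u≡1; β=1, v≡3 (mod 5); (1|5)=+1, (3|5)=-1; sign (−1)^0·+1^1·-1^-2 = +1.
(a,b)_11: α=1, u≡4; β=1, v≡9 (mod 11); (4|11)=+1, (9|11)=+1; sign (−1)^1·+1^1·+1^1 = -1.
(a,b)_13: α=1, u≡6; β=1, v≡2 (mod 13); (6|13)=-1, (2|13)=-1; sign (−1)^0·-1^1·-1^1 = +1.
(a,b)_3: α=-1, u≡1; β=8, v≡1 (mod 3); (1|3)=+1, (1|3)=+1; sign (−1)^0·+1^8·+1^-1 = +1.
(a,b)_17: α=0, u≡13; β=-1, v≡6 (mod 17); (13|17)=+1, (6|17)=-1; sign (−1)^0·+1^-1·-1^0 = +1.
(a,b)_31: α=0, u≡18; β=-2, v≡18 (mod 31); (18|31)=+1, (18|31)=+1; sign (−1)^0·+1^-2·+1^0 = +1.
(a,b)_∞: sgn(-429)=−, sgn(-85085)=−, so -1.
(a,b)_7: α=0, u≡6; β=1, v≡4 (mod 7); (6|7)=-1, (4|7)=+1; sign (−1)^0·-1^1·+1^0 = -1.
(a,b)_23: α=0, u≡12; β=2, v≡5 (mod 23); (12|23)=+1, (5|23)=-1; sign (−1)^0·+1^2·-1^0 = +1.
(a,b)_2: α=2, β=-4; u≡3, v≡3 (mod 8); ε(u)ε(v)=1·1, αω(v)=2·1, βω(u)=-4·1; sum ≡ 1  ⇒  -1.
|Ram(-429, -85085)| = 4, even; anisotropic at {2, 7, 11, ∞}.

[2, 7, 11, inf]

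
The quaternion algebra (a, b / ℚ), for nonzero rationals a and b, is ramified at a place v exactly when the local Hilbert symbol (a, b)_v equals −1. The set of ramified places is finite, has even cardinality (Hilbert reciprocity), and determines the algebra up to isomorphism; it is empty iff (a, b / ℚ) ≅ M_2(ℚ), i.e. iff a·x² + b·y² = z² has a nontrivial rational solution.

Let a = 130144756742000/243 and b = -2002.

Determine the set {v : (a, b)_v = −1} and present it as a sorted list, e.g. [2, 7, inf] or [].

Mod squares: a ≡ 1365, b ≡ -2002. Check v ∈ {∞, 2, 3, 5, 7, 11, 13, 17}.
v=7: a=7^1·(≡6), b=7^1·(≡1) mod 7; (6|7)=-1, (1|7)=+1; (−1)^{1·1·3}·(-1)^1·(+1)^1 = +1.
v=13: a=13^3·(≡12), b=13^1·(≡2) mod 13; (12|13)=+1, (2|13)=-1; (−1)^{3·1·6}·(+1)^1·(-1)^3 = -1.
v=11: a=11^4·(≡5), b=11^1·(≡5) mod 11; (5|11)=+1, (5|11)=+1; (−1)^{4·1·5}·(+1)^1·(+1)^4 = +1.
v=5: a=5^3·(≡2), b=5^0·(≡3) mod 5; (2|5)=-1, (3|5)=-1; (−1)^{3·0·2}·(-1)^0·(-1)^3 = -1.
v=∞: 1365 > 0 and -2002 < 0  ⇒  (a,b)_∞ = +1.
v=17: a=17^2·(≡5), b=17^0·(≡4) mod 17; (5|17)=-1, (4|17)=+1; (−1)^{2·0·8}·(-1)^0·(+1)^2 = +1.
v=3: a=3^-5·(≡2), b=3^0·(≡2) mod 3; (2|3)=-1, (2|3)=-1; (−1)^{-5·0·1}·(-1)^0·(-1)^-5 = -1.
v=2: v_2(a)=4, v_2(b)=1; units ≡ 5, 7 (mod 8); ε·ε+αω+βω = 0·1+4·0+1·1 ≡ 1  ⇒  (a,b)_2 = -1.
|Ram(1365, -2002)| = 4, even; anisotropic at {2, 3, 5, 13}.

[2, 3, 5, 13]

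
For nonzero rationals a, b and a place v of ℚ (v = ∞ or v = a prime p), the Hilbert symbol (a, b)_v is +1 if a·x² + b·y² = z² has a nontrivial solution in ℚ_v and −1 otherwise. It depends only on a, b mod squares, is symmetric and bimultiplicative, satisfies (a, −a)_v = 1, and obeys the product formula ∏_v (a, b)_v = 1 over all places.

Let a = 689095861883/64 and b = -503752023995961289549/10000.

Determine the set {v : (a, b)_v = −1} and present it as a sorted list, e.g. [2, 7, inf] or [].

(a, b) ≡ (323, -46189) mod (ℚ^×)²; places V = {2, 5, 7, 11, 13, 17, 19, ∞}.
(a,b)_13: α=2, u≡6; β=3, v≡9 (mod 13); (6|13)=-1, (9|13)=+1; sign (−1)^0·-1^3·+1^2 = -1.
(a,b)_2: α=-6, β=-4; u≡3, v≡3 (mod 8); ε(u)ε(v)=1·1, αω(v)=-6·1, βω(u)=-4·1; sum ≡ 1  ⇒  -1.
(a,b)_19: α=3, u≡16; β=5, v≡1 (mod 19); (16|19)=+1, (1|19)=+1; sign (−1)^1·+1^5·+1^3 = -1.
(a,b)_∞: sgn(323)=+, sgn(-46189)=−, so +1.
(a,b)_5: α=0, u≡2; β=-4, v≡1 (mod 5); (2|5)=-1, (1|5)=+1; sign (−1)^0·-1^-4·+1^0 = +1.
(a,b)_7: α=0, u≡2; β=2, v≡2 (mod 7); (2|7)=+1, (2|7)=+1; sign (−1)^0·+1^2·+1^0 = +1.
(a,b)_11: α=2, u≡4; β=3, v≡4 (mod 11); (4|11)=+1, (4|11)=+1; sign (−1)^0·+1^3·+1^2 = +1.
(a,b)_17: α=3, u≡4; β=5, v≡14 (mod 17); (4|17)=+1, (14|17)=-1; sign (−1)^0·+1^5·-1^3 = -1.
|Ram(323, -46189)| = 4, even; anisotropic at {2, 13, 17, 19}.

[2, 13, 17, 19]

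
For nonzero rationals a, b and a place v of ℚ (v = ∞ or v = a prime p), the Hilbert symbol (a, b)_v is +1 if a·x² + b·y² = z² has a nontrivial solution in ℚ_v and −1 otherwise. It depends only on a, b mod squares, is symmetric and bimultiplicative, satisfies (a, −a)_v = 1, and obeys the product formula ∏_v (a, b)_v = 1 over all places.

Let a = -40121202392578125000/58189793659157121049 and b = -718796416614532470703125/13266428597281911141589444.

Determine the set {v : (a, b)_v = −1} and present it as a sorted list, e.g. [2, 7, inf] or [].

Mod squares: a ≡ -2, b ≡ -13. Check v ∈ {∞, 2, 3, 5, 7, 11, 13, 17, 19, 23}.
v=19: a=19^-4·(≡11), b=19^-6·(≡17) mod 19; (11|19)=+1, (17|19)=+1; (−1)^{-4·-6·9}·(+1)^-6·(+1)^-4 = +1.
v=5: a=5^16·(≡2), b=5^18·(≡2) mod 5; (2|5)=-1, (2|5)=-1; (−1)^{16·18·2}·(-1)^18·(-1)^16 = +1.
v=13: a=13^2·(≡7), b=13^3·(≡9) mod 13; (7|13)=-1, (9|13)=+1; (−1)^{2·3·6}·(-1)^3·(+1)^2 = -1.
v=11: a=11^-2·(≡1), b=11^-2·(≡4) mod 11; (1|11)=+1, (4|11)=+1; (−1)^{-2·-2·5}·(+1)^-2·(+1)^-2 = +1.
v=23: a=23^-2·(≡5), b=23^0·(≡7) mod 23; (5|23)=-1, (7|23)=-1; (−1)^{-2·0·11}·(-1)^0·(-1)^-2 = +1.
v=2: v_2(a)=3, v_2(b)=-2; units ≡ 7, 3 (mod 8); ε·ε+αω+βω = 1·1+3·1+-2·0 ≡ 0  ⇒  (a,b)_2 = +1.
v=17: a=17^-8·(≡15), b=17^-12·(≡16) mod 17; (15|17)=+1, (16|17)=+1; (−1)^{-8·-12·8}·(+1)^-12·(+1)^-8 = +1.
v=3: a=3^4·(≡1), b=3^6·(≡2) mod 3; (1|3)=+1, (2|3)=-1; (−1)^{4·6·1}·(+1)^6·(-1)^4 = +1.
v=∞: -2 < 0 and -13 < 0  ⇒  (a,b)_∞ = -1.
v=7: a=7^4·(≡5), b=7^6·(≡1) mod 7; (5|7)=-1, (1|7)=+1; (−1)^{4·6·3}·(-1)^6·(+1)^4 = +1.
Ram(-2, -13) = {13, ∞}; no ℚ_13-point on the conic.

[13, inf]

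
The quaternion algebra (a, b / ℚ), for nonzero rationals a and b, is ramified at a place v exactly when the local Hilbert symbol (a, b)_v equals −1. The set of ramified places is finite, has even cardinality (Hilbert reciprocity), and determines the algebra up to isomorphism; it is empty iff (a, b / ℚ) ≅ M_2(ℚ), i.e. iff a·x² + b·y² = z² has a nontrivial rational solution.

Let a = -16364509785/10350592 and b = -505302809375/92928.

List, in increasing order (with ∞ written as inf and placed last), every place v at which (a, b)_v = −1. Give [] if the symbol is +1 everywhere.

Mod squares: a ≡ -455, b ≡ -1365. Check v ∈ {∞, 2, 3, 5, 7, 11, 13, 19, 31, 41, 43}.
v=∞: -455 < 0 and -1365 < 0  ⇒  (a,b)_∞ = -1.
v=41: a=41^2·(≡18), b=41^0·(≡7) mod 41; (18|41)=+1, (7|41)=-1; (−1)^{2·0·20}·(+1)^0·(-1)^2 = +1.
v=13: a=13^1·(≡3), b=13^1·(≡10) mod 13; (3|13)=+1, (10|13)=+1; (−1)^{1·1·6}·(+1)^1·(+1)^1 = +1.
v=7: a=7^-1·(≡5), b=7^1·(≡2) mod 7; (5|7)=-1, (2|7)=+1; (−1)^{-1·1·3}·(-1)^1·(+1)^-1 = +1.
v=2: v_2(a)=-12, v_2(b)=-8; units ≡ 1, 3 (mod 8); ε·ε+αω+βω = 0·1+-12·1+-8·0 ≡ 0  ⇒  (a,b)_2 = +1.
v=43: a=43^2·(≡39), b=43^2·(≡38) mod 43; (39|43)=-1, (38|43)=+1; (−1)^{2·2·21}·(-1)^2·(+1)^2 = +1.
v=31: a=31^0·(≡9), b=31^2·(≡24) mod 31; (9|31)=+1, (24|31)=-1; (−1)^{0·2·15}·(+1)^2·(-1)^0 = +1.
v=11: a=11^0·(≡8), b=11^-2·(≡6) mod 11; (8|11)=-1, (6|11)=-1; (−1)^{0·-2·5}·(-1)^-2·(-1)^0 = +1.
v=3: a=3^4·(≡1), b=3^-1·(≡1) mod 3; (1|3)=+1, (1|3)=+1; (−1)^{4·-1·1}·(+1)^-1·(+1)^4 = +1.
v=5: a=5^1·(≡4), b=5^5·(≡2) mod 5; (4|5)=+1, (2|5)=-1; (−1)^{1·5·2}·(+1)^5·(-1)^1 = -1.
v=19: a=19^-2·(≡6), b=19^0·(≡18) mod 19; (6|19)=+1, (18|19)=-1; (−1)^{-2·0·9}·(+1)^0·(-1)^-2 = +1.
|Ram(-455, -1365)| = 2, even; anisotropic at {5, ∞}.

[5, inf]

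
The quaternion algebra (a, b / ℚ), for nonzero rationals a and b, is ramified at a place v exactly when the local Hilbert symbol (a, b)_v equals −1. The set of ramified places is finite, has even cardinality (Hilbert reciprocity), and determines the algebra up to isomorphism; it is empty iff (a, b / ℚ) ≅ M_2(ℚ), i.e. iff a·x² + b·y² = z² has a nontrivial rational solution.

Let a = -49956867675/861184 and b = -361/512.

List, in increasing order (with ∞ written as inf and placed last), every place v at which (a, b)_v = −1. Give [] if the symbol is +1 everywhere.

Mod squares: a ≡ -5083, b ≡ -2. Check v ∈ {∞, 2, 3, 5, 11, 13, 17, 19, 23, 29}.
v=2: v_2(a)=-10, v_2(b)=-9; units ≡ 5, 7 (mod 8); ε·ε+αω+βω = 0·1+-10·0+-9·1 ≡ 1  ⇒  (a,b)_2 = -1.
v=17: a=17^1·(≡7), b=17^0·(≡15) mod 17; (7|17)=-1, (15|17)=+1; (−1)^{1·0·8}·(-1)^0·(+1)^1 = +1.
v=3: a=3^2·(≡2), b=3^0·(≡1) mod 3; (2|3)=-1, (1|3)=+1; (−1)^{2·0·1}·(-1)^0·(+1)^2 = +1.
v=∞: -5083 < 0 and -2 < 0  ⇒  (a,b)_∞ = -1.
v=23: a=23^1·(≡13), b=23^0·(≡5) mod 23; (13|23)=+1, (5|23)=-1; (−1)^{1·0·11}·(+1)^0·(-1)^1 = -1.
v=5: a=5^2·(≡2), b=5^0·(≡2) mod 5; (2|5)=-1, (2|5)=-1; (−1)^{2·0·2}·(-1)^0·(-1)^2 = +1.
v=13: a=13^1·(≡4), b=13^0·(≡11) mod 13; (4|13)=+1, (11|13)=-1; (−1)^{1·0·6}·(+1)^0·(-1)^1 = -1.
v=29: a=29^-2·(≡21), b=29^0·(≡10) mod 29; (21|29)=-1, (10|29)=-1; (−1)^{-2·0·14}·(-1)^0·(-1)^-2 = +1.
v=11: a=11^2·(≡2), b=11^0·(≡4) mod 11; (2|11)=-1, (4|11)=+1; (−1)^{2·0·5}·(-1)^0·(+1)^2 = +1.
v=19: a=19^2·(≡17), b=19^2·(≡1) mod 19; (17|19)=+1, (1|19)=+1; (−1)^{2·2·9}·(+1)^2·(+1)^2 = +1.
Ram(-5083, -2) = {2, 13, 23, ∞}; no ℚ_2-point on the conic.

[2, 13, 23, inf]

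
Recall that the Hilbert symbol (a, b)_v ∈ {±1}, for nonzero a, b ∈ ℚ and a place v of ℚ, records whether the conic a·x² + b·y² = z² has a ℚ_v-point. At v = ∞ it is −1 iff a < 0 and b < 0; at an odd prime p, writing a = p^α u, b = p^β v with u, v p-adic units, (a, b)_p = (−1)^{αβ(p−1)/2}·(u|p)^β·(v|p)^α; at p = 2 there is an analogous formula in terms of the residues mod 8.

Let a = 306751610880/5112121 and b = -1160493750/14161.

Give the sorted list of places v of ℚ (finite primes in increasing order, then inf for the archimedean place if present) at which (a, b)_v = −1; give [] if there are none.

[2, 5]

(a, b) ≡ (130, -390) mod (ℚ^×)²; places V = {2, 3, 5, 7, 11, 13, 17, 19, 23, ∞}.
(a,b)_17: α=-2, u≡7; β=-2, v≡2 (mod 17); (7|17)=-1, (2|17)=+1; sign (−1)^0·-1^-2·+1^-2 = +1.
(a,b)_2: α=13, β=1; u≡1, v≡5 (mod 8); ε(u)ε(v)=0·0, αω(v)=13·1, βω(u)=1·0; sum ≡ 1  ⇒  -1.
(a,b)_13: α=1, u≡3; β=1, v≡10 (mod 13); (3|13)=+1, (10|13)=+1; sign (−1)^0·+1^1·+1^1 = +1.
(a,b)_3: α=2, u≡1; β=3, v≡2 (mod 3); (1|3)=+1, (2|3)=-1; sign (−1)^0·+1^3·-1^2 = +1.
(a,b)_11: α=2, u≡9; β=0, v≡6 (mod 11); (9|11)=+1, (6|11)=-1; sign (−1)^0·+1^0·-1^2 = +1.
(a,b)_∞: sgn(130)=+, sgn(-390)=−, so +1.
(a,b)_19: α=-2, u≡4; β=0, v≡5 (mod 19); (4|19)=+1, (5|19)=+1; sign (−1)^0·+1^0·+1^-2 = +1.
(a,b)_5: α=1, u≡1; β=5, v≡2 (mod 5); (1|5)=+1, (2|5)=-1; sign (−1)^0·+1^5·-1^1 = -1.
(a,b)_7: α=-2, u≡1; β=-2, v≡2 (mod 7); (1|7)=+1, (2|7)=+1; sign (−1)^0·+1^-2·+1^-2 = +1.
(a,b)_23: α=2, u≡11; β=2, v≡8 (mod 23); (11|23)=-1, (8|23)=+1; sign (−1)^0·-1^2·+1^2 = +1.
|Ram(130, -390)| = 2, even; anisotropic at {2, 5}.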